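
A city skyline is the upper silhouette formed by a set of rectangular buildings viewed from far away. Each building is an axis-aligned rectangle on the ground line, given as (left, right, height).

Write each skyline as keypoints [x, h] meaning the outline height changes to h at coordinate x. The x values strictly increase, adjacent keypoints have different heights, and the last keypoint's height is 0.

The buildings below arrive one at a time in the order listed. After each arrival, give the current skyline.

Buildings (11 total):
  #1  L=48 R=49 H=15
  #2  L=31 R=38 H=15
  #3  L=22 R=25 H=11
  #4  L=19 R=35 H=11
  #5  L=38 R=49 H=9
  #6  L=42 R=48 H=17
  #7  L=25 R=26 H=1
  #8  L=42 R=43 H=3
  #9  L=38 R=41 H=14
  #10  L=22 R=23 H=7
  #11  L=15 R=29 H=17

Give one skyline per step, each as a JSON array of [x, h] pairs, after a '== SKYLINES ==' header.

== SKYLINES ==
[[48,15],[49,0]]
[[31,15],[38,0],[48,15],[49,0]]
[[22,11],[25,0],[31,15],[38,0],[48,15],[49,0]]
[[19,11],[31,15],[38,0],[48,15],[49,0]]
[[19,11],[31,15],[38,9],[48,15],[49,0]]
[[19,11],[31,15],[38,9],[42,17],[48,15],[49,0]]
[[19,11],[31,15],[38,9],[42,17],[48,15],[49,0]]
[[19,11],[31,15],[38,9],[42,17],[48,15],[49,0]]
[[19,11],[31,15],[38,14],[41,9],[42,17],[48,15],[49,0]]
[[19,11],[31,15],[38,14],[41,9],[42,17],[48,15],[49,0]]
[[15,17],[29,11],[31,15],[38,14],[41,9],[42,17],[48,15],[49,0]]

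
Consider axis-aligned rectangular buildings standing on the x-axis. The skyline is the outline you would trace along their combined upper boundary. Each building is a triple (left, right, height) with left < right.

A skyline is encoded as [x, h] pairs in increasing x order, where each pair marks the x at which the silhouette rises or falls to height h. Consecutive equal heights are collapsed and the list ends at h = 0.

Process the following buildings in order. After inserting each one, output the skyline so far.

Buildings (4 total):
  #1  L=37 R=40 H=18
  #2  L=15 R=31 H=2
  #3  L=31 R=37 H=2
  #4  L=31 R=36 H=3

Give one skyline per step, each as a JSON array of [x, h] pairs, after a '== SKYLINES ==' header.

== SKYLINES ==
[[37,18],[40,0]]
[[15,2],[31,0],[37,18],[40,0]]
[[15,2],[37,18],[40,0]]
[[15,2],[31,3],[36,2],[37,18],[40,0]]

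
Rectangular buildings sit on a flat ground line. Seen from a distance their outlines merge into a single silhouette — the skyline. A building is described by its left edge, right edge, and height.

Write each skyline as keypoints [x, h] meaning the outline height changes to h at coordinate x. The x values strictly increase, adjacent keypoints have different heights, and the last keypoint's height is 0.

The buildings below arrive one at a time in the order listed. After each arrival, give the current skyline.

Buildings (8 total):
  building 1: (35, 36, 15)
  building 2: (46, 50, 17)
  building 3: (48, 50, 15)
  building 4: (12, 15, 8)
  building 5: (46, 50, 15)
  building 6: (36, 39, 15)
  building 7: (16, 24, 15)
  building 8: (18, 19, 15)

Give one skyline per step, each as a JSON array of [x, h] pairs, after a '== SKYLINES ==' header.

== SKYLINES ==
[[35,15],[36,0]]
[[35,15],[36,0],[46,17],[50,0]]
[[35,15],[36,0],[46,17],[50,0]]
[[12,8],[15,0],[35,15],[36,0],[46,17],[50,0]]
[[12,8],[15,0],[35,15],[36,0],[46,17],[50,0]]
[[12,8],[15,0],[35,15],[39,0],[46,17],[50,0]]
[[12,8],[15,0],[16,15],[24,0],[35,15],[39,0],[46,17],[50,0]]
[[12,8],[15,0],[16,15],[24,0],[35,15],[39,0],[46,17],[50,0]]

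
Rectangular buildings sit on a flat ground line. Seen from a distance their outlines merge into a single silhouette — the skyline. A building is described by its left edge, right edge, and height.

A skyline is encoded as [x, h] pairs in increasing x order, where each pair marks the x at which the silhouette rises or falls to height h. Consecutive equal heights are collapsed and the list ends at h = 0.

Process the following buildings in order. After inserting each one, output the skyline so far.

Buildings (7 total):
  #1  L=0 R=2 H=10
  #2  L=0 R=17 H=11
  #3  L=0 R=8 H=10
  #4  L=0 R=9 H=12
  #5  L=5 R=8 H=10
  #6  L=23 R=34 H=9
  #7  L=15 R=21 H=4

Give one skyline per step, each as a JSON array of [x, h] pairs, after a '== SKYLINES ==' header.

== SKYLINES ==
[[0,10],[2,0]]
[[0,11],[17,0]]
[[0,11],[17,0]]
[[0,12],[9,11],[17,0]]
[[0,12],[9,11],[17,0]]
[[0,12],[9,11],[17,0],[23,9],[34,0]]
[[0,12],[9,11],[17,4],[21,0],[23,9],[34,0]]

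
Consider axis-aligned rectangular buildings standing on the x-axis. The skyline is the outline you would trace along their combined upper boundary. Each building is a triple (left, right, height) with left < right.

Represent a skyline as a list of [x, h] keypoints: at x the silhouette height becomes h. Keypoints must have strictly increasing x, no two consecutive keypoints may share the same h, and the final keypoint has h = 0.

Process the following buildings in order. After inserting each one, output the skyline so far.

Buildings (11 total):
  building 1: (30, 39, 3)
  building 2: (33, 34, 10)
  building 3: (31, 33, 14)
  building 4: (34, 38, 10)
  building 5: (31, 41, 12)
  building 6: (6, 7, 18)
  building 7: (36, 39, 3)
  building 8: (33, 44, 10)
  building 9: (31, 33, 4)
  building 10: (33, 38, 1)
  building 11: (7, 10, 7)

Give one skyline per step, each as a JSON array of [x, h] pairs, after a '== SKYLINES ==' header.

== SKYLINES ==
[[30,3],[39,0]]
[[30,3],[33,10],[34,3],[39,0]]
[[30,3],[31,14],[33,10],[34,3],[39,0]]
[[30,3],[31,14],[33,10],[38,3],[39,0]]
[[30,3],[31,14],[33,12],[41,0]]
[[6,18],[7,0],[30,3],[31,14],[33,12],[41,0]]
[[6,18],[7,0],[30,3],[31,14],[33,12],[41,0]]
[[6,18],[7,0],[30,3],[31,14],[33,12],[41,10],[44,0]]
[[6,18],[7,0],[30,3],[31,14],[33,12],[41,10],[44,0]]
[[6,18],[7,0],[30,3],[31,14],[33,12],[41,10],[44,0]]
[[6,18],[7,7],[10,0],[30,3],[31,14],[33,12],[41,10],[44,0]]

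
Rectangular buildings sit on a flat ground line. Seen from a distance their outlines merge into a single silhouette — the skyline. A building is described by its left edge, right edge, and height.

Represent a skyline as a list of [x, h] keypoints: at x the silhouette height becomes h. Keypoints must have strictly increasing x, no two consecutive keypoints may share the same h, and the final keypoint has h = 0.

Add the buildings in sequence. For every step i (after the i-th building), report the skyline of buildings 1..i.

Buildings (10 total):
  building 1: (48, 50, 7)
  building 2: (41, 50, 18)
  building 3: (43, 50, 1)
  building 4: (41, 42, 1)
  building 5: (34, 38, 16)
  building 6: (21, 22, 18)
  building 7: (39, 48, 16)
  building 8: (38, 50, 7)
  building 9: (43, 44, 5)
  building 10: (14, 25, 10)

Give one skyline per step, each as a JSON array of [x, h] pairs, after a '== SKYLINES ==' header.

== SKYLINES ==
[[48,7],[50,0]]
[[41,18],[50,0]]
[[41,18],[50,0]]
[[41,18],[50,0]]
[[34,16],[38,0],[41,18],[50,0]]
[[21,18],[22,0],[34,16],[38,0],[41,18],[50,0]]
[[21,18],[22,0],[34,16],[38,0],[39,16],[41,18],[50,0]]
[[21,18],[22,0],[34,16],[38,7],[39,16],[41,18],[50,0]]
[[21,18],[22,0],[34,16],[38,7],[39,16],[41,18],[50,0]]
[[14,10],[21,18],[22,10],[25,0],[34,16],[38,7],[39,16],[41,18],[50,0]]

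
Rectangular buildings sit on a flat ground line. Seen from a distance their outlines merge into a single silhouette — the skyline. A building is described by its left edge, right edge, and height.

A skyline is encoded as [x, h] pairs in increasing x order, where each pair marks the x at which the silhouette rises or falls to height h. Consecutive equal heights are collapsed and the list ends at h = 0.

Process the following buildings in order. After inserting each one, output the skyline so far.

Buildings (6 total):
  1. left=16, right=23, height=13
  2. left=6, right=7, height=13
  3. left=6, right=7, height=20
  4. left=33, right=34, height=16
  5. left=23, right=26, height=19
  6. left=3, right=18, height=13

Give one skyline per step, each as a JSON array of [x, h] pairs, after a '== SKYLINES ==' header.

== SKYLINES ==
[[16,13],[23,0]]
[[6,13],[7,0],[16,13],[23,0]]
[[6,20],[7,0],[16,13],[23,0]]
[[6,20],[7,0],[16,13],[23,0],[33,16],[34,0]]
[[6,20],[7,0],[16,13],[23,19],[26,0],[33,16],[34,0]]
[[3,13],[6,20],[7,13],[23,19],[26,0],[33,16],[34,0]]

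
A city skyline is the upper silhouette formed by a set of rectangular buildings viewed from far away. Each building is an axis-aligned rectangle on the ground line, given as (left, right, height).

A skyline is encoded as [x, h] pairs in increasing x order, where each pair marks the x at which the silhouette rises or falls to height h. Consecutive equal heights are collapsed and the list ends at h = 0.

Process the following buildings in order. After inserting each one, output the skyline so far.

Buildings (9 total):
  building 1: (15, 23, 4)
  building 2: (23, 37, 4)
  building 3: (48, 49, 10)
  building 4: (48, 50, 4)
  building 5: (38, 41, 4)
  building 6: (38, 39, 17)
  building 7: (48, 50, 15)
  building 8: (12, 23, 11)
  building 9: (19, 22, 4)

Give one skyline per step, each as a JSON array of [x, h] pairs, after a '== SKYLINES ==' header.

== SKYLINES ==
[[15,4],[23,0]]
[[15,4],[37,0]]
[[15,4],[37,0],[48,10],[49,0]]
[[15,4],[37,0],[48,10],[49,4],[50,0]]
[[15,4],[37,0],[38,4],[41,0],[48,10],[49,4],[50,0]]
[[15,4],[37,0],[38,17],[39,4],[41,0],[48,10],[49,4],[50,0]]
[[15,4],[37,0],[38,17],[39,4],[41,0],[48,15],[50,0]]
[[12,11],[23,4],[37,0],[38,17],[39,4],[41,0],[48,15],[50,0]]
[[12,11],[23,4],[37,0],[38,17],[39,4],[41,0],[48,15],[50,0]]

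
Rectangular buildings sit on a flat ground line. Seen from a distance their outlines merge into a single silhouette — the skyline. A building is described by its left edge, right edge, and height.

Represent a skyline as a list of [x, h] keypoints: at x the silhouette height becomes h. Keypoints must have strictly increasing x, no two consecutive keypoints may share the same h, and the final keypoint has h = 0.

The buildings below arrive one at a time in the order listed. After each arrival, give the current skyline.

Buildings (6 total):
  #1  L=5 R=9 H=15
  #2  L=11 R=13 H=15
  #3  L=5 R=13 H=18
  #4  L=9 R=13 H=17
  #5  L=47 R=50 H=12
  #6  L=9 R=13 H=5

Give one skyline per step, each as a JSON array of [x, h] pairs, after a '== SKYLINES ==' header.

== SKYLINES ==
[[5,15],[9,0]]
[[5,15],[9,0],[11,15],[13,0]]
[[5,18],[13,0]]
[[5,18],[13,0]]
[[5,18],[13,0],[47,12],[50,0]]
[[5,18],[13,0],[47,12],[50,0]]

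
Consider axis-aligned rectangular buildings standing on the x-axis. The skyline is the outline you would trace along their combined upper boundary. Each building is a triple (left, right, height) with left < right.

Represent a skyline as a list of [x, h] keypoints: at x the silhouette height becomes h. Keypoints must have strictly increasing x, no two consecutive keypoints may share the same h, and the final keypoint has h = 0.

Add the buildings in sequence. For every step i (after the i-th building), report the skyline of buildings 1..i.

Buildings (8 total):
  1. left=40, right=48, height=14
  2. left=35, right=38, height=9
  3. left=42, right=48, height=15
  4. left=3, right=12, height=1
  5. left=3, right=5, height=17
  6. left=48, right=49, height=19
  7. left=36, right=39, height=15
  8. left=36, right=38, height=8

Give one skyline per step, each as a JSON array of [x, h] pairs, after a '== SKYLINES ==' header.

== SKYLINES ==
[[40,14],[48,0]]
[[35,9],[38,0],[40,14],[48,0]]
[[35,9],[38,0],[40,14],[42,15],[48,0]]
[[3,1],[12,0],[35,9],[38,0],[40,14],[42,15],[48,0]]
[[3,17],[5,1],[12,0],[35,9],[38,0],[40,14],[42,15],[48,0]]
[[3,17],[5,1],[12,0],[35,9],[38,0],[40,14],[42,15],[48,19],[49,0]]
[[3,17],[5,1],[12,0],[35,9],[36,15],[39,0],[40,14],[42,15],[48,19],[49,0]]
[[3,17],[5,1],[12,0],[35,9],[36,15],[39,0],[40,14],[42,15],[48,19],[49,0]]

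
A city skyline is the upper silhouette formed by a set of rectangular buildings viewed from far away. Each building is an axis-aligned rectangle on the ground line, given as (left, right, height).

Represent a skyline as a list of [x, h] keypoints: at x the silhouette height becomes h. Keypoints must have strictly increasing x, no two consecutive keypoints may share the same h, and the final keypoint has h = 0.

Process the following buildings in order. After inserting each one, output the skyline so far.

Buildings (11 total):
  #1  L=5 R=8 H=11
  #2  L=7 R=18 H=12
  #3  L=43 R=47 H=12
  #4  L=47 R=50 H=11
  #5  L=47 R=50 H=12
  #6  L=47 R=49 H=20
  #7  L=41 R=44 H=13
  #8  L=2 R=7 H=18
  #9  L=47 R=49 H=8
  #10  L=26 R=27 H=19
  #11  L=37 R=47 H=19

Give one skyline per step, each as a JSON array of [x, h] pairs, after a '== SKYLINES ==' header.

== SKYLINES ==
[[5,11],[8,0]]
[[5,11],[7,12],[18,0]]
[[5,11],[7,12],[18,0],[43,12],[47,0]]
[[5,11],[7,12],[18,0],[43,12],[47,11],[50,0]]
[[5,11],[7,12],[18,0],[43,12],[50,0]]
[[5,11],[7,12],[18,0],[43,12],[47,20],[49,12],[50,0]]
[[5,11],[7,12],[18,0],[41,13],[44,12],[47,20],[49,12],[50,0]]
[[2,18],[7,12],[18,0],[41,13],[44,12],[47,20],[49,12],[50,0]]
[[2,18],[7,12],[18,0],[41,13],[44,12],[47,20],[49,12],[50,0]]
[[2,18],[7,12],[18,0],[26,19],[27,0],[41,13],[44,12],[47,20],[49,12],[50,0]]
[[2,18],[7,12],[18,0],[26,19],[27,0],[37,19],[47,20],[49,12],[50,0]]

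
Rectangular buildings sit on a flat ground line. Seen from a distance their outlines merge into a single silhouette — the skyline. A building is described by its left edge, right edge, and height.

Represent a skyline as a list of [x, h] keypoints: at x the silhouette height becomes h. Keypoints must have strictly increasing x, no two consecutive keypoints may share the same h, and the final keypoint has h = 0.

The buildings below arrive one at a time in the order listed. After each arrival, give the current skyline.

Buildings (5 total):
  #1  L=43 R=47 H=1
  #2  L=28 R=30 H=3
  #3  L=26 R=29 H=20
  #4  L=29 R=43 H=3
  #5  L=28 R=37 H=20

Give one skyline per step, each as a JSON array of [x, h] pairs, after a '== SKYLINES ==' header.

== SKYLINES ==
[[43,1],[47,0]]
[[28,3],[30,0],[43,1],[47,0]]
[[26,20],[29,3],[30,0],[43,1],[47,0]]
[[26,20],[29,3],[43,1],[47,0]]
[[26,20],[37,3],[43,1],[47,0]]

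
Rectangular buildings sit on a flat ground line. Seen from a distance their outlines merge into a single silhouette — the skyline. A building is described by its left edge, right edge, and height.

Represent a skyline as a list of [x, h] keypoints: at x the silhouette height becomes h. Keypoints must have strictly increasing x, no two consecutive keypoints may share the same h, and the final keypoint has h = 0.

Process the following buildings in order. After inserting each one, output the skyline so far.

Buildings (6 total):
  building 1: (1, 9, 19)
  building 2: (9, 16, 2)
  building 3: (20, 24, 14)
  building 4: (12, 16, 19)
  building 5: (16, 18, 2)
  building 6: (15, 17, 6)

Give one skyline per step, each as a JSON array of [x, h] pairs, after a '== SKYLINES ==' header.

== SKYLINES ==
[[1,19],[9,0]]
[[1,19],[9,2],[16,0]]
[[1,19],[9,2],[16,0],[20,14],[24,0]]
[[1,19],[9,2],[12,19],[16,0],[20,14],[24,0]]
[[1,19],[9,2],[12,19],[16,2],[18,0],[20,14],[24,0]]
[[1,19],[9,2],[12,19],[16,6],[17,2],[18,0],[20,14],[24,0]]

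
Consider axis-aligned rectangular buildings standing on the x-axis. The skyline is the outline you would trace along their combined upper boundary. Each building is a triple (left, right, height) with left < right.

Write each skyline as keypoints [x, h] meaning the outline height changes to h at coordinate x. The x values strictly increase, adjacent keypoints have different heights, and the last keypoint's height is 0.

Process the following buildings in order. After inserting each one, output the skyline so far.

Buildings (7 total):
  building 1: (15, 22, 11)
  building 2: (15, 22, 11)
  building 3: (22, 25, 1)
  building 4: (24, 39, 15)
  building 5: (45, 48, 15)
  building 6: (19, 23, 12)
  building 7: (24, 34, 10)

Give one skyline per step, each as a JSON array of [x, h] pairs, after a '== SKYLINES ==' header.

== SKYLINES ==
[[15,11],[22,0]]
[[15,11],[22,0]]
[[15,11],[22,1],[25,0]]
[[15,11],[22,1],[24,15],[39,0]]
[[15,11],[22,1],[24,15],[39,0],[45,15],[48,0]]
[[15,11],[19,12],[23,1],[24,15],[39,0],[45,15],[48,0]]
[[15,11],[19,12],[23,1],[24,15],[39,0],[45,15],[48,0]]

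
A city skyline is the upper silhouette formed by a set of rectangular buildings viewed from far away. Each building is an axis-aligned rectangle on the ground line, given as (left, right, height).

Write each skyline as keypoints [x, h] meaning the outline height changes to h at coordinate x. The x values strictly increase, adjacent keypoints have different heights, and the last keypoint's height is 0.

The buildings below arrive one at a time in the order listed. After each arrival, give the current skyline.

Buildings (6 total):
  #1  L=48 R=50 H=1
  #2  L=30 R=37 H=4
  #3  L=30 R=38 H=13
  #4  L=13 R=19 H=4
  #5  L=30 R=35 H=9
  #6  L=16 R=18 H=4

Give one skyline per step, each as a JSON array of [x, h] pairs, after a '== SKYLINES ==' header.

== SKYLINES ==
[[48,1],[50,0]]
[[30,4],[37,0],[48,1],[50,0]]
[[30,13],[38,0],[48,1],[50,0]]
[[13,4],[19,0],[30,13],[38,0],[48,1],[50,0]]
[[13,4],[19,0],[30,13],[38,0],[48,1],[50,0]]
[[13,4],[19,0],[30,13],[38,0],[48,1],[50,0]]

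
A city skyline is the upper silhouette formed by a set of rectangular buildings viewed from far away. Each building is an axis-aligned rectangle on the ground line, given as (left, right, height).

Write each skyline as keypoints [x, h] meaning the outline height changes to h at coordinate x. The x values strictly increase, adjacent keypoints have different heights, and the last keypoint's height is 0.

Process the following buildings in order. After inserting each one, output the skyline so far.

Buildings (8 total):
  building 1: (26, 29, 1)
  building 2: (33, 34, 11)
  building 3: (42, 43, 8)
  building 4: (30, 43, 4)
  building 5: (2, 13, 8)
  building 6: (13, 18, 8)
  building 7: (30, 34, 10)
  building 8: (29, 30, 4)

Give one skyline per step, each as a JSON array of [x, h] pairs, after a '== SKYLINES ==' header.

== SKYLINES ==
[[26,1],[29,0]]
[[26,1],[29,0],[33,11],[34,0]]
[[26,1],[29,0],[33,11],[34,0],[42,8],[43,0]]
[[26,1],[29,0],[30,4],[33,11],[34,4],[42,8],[43,0]]
[[2,8],[13,0],[26,1],[29,0],[30,4],[33,11],[34,4],[42,8],[43,0]]
[[2,8],[18,0],[26,1],[29,0],[30,4],[33,11],[34,4],[42,8],[43,0]]
[[2,8],[18,0],[26,1],[29,0],[30,10],[33,11],[34,4],[42,8],[43,0]]
[[2,8],[18,0],[26,1],[29,4],[30,10],[33,11],[34,4],[42,8],[43,0]]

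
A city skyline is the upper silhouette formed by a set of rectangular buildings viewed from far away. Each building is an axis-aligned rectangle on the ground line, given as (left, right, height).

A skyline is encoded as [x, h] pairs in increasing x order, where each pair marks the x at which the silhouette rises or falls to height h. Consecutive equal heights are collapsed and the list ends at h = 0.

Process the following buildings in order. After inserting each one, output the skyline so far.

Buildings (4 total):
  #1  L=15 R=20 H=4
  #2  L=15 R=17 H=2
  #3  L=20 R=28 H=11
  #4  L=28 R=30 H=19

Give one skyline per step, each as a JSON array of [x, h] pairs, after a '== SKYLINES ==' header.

== SKYLINES ==
[[15,4],[20,0]]
[[15,4],[20,0]]
[[15,4],[20,11],[28,0]]
[[15,4],[20,11],[28,19],[30,0]]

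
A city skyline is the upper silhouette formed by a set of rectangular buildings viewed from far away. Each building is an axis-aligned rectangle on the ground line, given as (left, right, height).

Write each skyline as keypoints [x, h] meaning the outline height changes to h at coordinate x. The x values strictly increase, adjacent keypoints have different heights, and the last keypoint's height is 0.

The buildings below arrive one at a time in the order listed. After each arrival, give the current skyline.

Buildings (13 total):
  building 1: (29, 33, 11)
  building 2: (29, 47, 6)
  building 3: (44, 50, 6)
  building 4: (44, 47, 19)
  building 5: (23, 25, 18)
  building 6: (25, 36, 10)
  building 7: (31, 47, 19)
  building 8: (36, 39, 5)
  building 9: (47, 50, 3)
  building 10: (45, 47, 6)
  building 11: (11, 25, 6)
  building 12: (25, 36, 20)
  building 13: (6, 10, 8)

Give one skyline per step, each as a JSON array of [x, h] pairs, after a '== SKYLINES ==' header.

== SKYLINES ==
[[29,11],[33,0]]
[[29,11],[33,6],[47,0]]
[[29,11],[33,6],[50,0]]
[[29,11],[33,6],[44,19],[47,6],[50,0]]
[[23,18],[25,0],[29,11],[33,6],[44,19],[47,6],[50,0]]
[[23,18],[25,10],[29,11],[33,10],[36,6],[44,19],[47,6],[50,0]]
[[23,18],[25,10],[29,11],[31,19],[47,6],[50,0]]
[[23,18],[25,10],[29,11],[31,19],[47,6],[50,0]]
[[23,18],[25,10],[29,11],[31,19],[47,6],[50,0]]
[[23,18],[25,10],[29,11],[31,19],[47,6],[50,0]]
[[11,6],[23,18],[25,10],[29,11],[31,19],[47,6],[50,0]]
[[11,6],[23,18],[25,20],[36,19],[47,6],[50,0]]
[[6,8],[10,0],[11,6],[23,18],[25,20],[36,19],[47,6],[50,0]]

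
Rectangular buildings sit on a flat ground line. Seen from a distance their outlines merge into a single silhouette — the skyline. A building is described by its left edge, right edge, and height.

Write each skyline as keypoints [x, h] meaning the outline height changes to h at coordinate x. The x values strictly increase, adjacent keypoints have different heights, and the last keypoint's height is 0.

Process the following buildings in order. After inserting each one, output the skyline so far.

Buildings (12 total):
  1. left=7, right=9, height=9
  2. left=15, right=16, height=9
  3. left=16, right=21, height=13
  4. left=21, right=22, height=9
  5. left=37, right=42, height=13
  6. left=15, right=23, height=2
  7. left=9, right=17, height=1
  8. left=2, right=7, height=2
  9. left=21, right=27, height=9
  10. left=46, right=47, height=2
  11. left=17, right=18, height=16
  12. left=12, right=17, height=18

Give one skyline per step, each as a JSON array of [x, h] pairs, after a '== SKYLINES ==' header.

== SKYLINES ==
[[7,9],[9,0]]
[[7,9],[9,0],[15,9],[16,0]]
[[7,9],[9,0],[15,9],[16,13],[21,0]]
[[7,9],[9,0],[15,9],[16,13],[21,9],[22,0]]
[[7,9],[9,0],[15,9],[16,13],[21,9],[22,0],[37,13],[42,0]]
[[7,9],[9,0],[15,9],[16,13],[21,9],[22,2],[23,0],[37,13],[42,0]]
[[7,9],[9,1],[15,9],[16,13],[21,9],[22,2],[23,0],[37,13],[42,0]]
[[2,2],[7,9],[9,1],[15,9],[16,13],[21,9],[22,2],[23,0],[37,13],[42,0]]
[[2,2],[7,9],[9,1],[15,9],[16,13],[21,9],[27,0],[37,13],[42,0]]
[[2,2],[7,9],[9,1],[15,9],[16,13],[21,9],[27,0],[37,13],[42,0],[46,2],[47,0]]
[[2,2],[7,9],[9,1],[15,9],[16,13],[17,16],[18,13],[21,9],[27,0],[37,13],[42,0],[46,2],[47,0]]
[[2,2],[7,9],[9,1],[12,18],[17,16],[18,13],[21,9],[27,0],[37,13],[42,0],[46,2],[47,0]]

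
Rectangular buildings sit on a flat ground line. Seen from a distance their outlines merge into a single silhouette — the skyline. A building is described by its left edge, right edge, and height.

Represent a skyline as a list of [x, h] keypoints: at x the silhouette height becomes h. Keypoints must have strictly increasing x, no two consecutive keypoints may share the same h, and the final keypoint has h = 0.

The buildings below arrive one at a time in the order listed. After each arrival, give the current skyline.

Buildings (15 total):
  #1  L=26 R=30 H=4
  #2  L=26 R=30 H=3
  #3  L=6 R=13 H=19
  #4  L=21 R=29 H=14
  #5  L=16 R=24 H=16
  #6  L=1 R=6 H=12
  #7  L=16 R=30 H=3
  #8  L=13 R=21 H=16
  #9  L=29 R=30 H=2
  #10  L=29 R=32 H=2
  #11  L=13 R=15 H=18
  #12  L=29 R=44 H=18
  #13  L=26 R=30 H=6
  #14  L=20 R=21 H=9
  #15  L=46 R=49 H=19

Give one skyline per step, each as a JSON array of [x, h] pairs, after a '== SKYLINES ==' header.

== SKYLINES ==
[[26,4],[30,0]]
[[26,4],[30,0]]
[[6,19],[13,0],[26,4],[30,0]]
[[6,19],[13,0],[21,14],[29,4],[30,0]]
[[6,19],[13,0],[16,16],[24,14],[29,4],[30,0]]
[[1,12],[6,19],[13,0],[16,16],[24,14],[29,4],[30,0]]
[[1,12],[6,19],[13,0],[16,16],[24,14],[29,4],[30,0]]
[[1,12],[6,19],[13,16],[24,14],[29,4],[30,0]]
[[1,12],[6,19],[13,16],[24,14],[29,4],[30,0]]
[[1,12],[6,19],[13,16],[24,14],[29,4],[30,2],[32,0]]
[[1,12],[6,19],[13,18],[15,16],[24,14],[29,4],[30,2],[32,0]]
[[1,12],[6,19],[13,18],[15,16],[24,14],[29,18],[44,0]]
[[1,12],[6,19],[13,18],[15,16],[24,14],[29,18],[44,0]]
[[1,12],[6,19],[13,18],[15,16],[24,14],[29,18],[44,0]]
[[1,12],[6,19],[13,18],[15,16],[24,14],[29,18],[44,0],[46,19],[49,0]]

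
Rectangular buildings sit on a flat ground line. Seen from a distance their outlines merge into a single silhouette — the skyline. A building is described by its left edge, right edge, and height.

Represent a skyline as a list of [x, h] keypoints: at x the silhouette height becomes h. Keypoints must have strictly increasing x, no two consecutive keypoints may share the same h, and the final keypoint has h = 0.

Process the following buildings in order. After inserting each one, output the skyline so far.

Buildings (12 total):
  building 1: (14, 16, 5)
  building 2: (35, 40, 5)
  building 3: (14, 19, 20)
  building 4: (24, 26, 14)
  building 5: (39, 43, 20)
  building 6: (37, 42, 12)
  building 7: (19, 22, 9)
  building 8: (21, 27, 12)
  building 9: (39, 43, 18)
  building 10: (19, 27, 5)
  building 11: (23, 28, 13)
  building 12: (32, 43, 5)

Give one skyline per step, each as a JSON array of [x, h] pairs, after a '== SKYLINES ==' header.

== SKYLINES ==
[[14,5],[16,0]]
[[14,5],[16,0],[35,5],[40,0]]
[[14,20],[19,0],[35,5],[40,0]]
[[14,20],[19,0],[24,14],[26,0],[35,5],[40,0]]
[[14,20],[19,0],[24,14],[26,0],[35,5],[39,20],[43,0]]
[[14,20],[19,0],[24,14],[26,0],[35,5],[37,12],[39,20],[43,0]]
[[14,20],[19,9],[22,0],[24,14],[26,0],[35,5],[37,12],[39,20],[43,0]]
[[14,20],[19,9],[21,12],[24,14],[26,12],[27,0],[35,5],[37,12],[39,20],[43,0]]
[[14,20],[19,9],[21,12],[24,14],[26,12],[27,0],[35,5],[37,12],[39,20],[43,0]]
[[14,20],[19,9],[21,12],[24,14],[26,12],[27,0],[35,5],[37,12],[39,20],[43,0]]
[[14,20],[19,9],[21,12],[23,13],[24,14],[26,13],[28,0],[35,5],[37,12],[39,20],[43,0]]
[[14,20],[19,9],[21,12],[23,13],[24,14],[26,13],[28,0],[32,5],[37,12],[39,20],[43,0]]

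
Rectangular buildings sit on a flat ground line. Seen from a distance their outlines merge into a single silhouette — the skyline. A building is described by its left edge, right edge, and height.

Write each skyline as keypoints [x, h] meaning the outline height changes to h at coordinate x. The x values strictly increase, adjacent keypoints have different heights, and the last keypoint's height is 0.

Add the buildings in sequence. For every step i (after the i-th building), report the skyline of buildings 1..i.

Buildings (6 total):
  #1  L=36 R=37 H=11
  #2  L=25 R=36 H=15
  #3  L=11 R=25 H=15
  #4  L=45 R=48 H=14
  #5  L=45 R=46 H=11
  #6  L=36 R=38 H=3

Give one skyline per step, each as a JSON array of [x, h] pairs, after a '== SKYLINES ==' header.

== SKYLINES ==
[[36,11],[37,0]]
[[25,15],[36,11],[37,0]]
[[11,15],[36,11],[37,0]]
[[11,15],[36,11],[37,0],[45,14],[48,0]]
[[11,15],[36,11],[37,0],[45,14],[48,0]]
[[11,15],[36,11],[37,3],[38,0],[45,14],[48,0]]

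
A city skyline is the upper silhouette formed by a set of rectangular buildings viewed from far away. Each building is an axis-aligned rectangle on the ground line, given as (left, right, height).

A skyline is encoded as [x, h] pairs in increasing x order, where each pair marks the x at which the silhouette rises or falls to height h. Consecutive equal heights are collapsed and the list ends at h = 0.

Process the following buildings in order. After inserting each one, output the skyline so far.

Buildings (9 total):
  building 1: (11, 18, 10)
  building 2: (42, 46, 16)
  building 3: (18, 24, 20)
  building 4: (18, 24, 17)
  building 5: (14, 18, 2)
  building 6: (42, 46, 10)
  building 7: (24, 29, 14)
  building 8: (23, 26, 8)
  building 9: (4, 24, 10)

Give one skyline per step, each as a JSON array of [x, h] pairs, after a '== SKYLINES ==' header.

== SKYLINES ==
[[11,10],[18,0]]
[[11,10],[18,0],[42,16],[46,0]]
[[11,10],[18,20],[24,0],[42,16],[46,0]]
[[11,10],[18,20],[24,0],[42,16],[46,0]]
[[11,10],[18,20],[24,0],[42,16],[46,0]]
[[11,10],[18,20],[24,0],[42,16],[46,0]]
[[11,10],[18,20],[24,14],[29,0],[42,16],[46,0]]
[[11,10],[18,20],[24,14],[29,0],[42,16],[46,0]]
[[4,10],[18,20],[24,14],[29,0],[42,16],[46,0]]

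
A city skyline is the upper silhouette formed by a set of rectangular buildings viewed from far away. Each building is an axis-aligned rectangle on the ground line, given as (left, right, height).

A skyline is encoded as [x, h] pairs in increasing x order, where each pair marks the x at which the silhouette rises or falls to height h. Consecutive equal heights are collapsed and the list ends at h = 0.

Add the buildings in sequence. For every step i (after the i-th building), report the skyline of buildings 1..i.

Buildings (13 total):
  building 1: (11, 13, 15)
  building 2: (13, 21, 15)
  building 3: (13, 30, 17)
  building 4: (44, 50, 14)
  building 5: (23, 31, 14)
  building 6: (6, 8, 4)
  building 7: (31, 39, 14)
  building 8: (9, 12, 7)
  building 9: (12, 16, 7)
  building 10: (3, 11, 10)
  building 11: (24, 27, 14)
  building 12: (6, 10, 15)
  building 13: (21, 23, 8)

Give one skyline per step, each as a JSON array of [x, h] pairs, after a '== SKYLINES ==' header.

== SKYLINES ==
[[11,15],[13,0]]
[[11,15],[21,0]]
[[11,15],[13,17],[30,0]]
[[11,15],[13,17],[30,0],[44,14],[50,0]]
[[11,15],[13,17],[30,14],[31,0],[44,14],[50,0]]
[[6,4],[8,0],[11,15],[13,17],[30,14],[31,0],[44,14],[50,0]]
[[6,4],[8,0],[11,15],[13,17],[30,14],[39,0],[44,14],[50,0]]
[[6,4],[8,0],[9,7],[11,15],[13,17],[30,14],[39,0],[44,14],[50,0]]
[[6,4],[8,0],[9,7],[11,15],[13,17],[30,14],[39,0],[44,14],[50,0]]
[[3,10],[11,15],[13,17],[30,14],[39,0],[44,14],[50,0]]
[[3,10],[11,15],[13,17],[30,14],[39,0],[44,14],[50,0]]
[[3,10],[6,15],[10,10],[11,15],[13,17],[30,14],[39,0],[44,14],[50,0]]
[[3,10],[6,15],[10,10],[11,15],[13,17],[30,14],[39,0],[44,14],[50,0]]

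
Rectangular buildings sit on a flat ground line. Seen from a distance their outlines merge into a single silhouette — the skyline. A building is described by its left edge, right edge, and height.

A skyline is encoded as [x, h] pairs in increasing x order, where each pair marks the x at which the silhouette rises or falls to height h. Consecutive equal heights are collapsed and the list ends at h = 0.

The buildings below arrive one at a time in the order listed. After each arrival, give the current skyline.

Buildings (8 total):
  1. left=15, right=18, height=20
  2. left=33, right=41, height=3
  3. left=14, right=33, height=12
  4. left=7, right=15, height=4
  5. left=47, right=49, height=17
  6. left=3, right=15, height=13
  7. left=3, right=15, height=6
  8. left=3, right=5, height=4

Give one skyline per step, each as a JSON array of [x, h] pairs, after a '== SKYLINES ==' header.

== SKYLINES ==
[[15,20],[18,0]]
[[15,20],[18,0],[33,3],[41,0]]
[[14,12],[15,20],[18,12],[33,3],[41,0]]
[[7,4],[14,12],[15,20],[18,12],[33,3],[41,0]]
[[7,4],[14,12],[15,20],[18,12],[33,3],[41,0],[47,17],[49,0]]
[[3,13],[15,20],[18,12],[33,3],[41,0],[47,17],[49,0]]
[[3,13],[15,20],[18,12],[33,3],[41,0],[47,17],[49,0]]
[[3,13],[15,20],[18,12],[33,3],[41,0],[47,17],[49,0]]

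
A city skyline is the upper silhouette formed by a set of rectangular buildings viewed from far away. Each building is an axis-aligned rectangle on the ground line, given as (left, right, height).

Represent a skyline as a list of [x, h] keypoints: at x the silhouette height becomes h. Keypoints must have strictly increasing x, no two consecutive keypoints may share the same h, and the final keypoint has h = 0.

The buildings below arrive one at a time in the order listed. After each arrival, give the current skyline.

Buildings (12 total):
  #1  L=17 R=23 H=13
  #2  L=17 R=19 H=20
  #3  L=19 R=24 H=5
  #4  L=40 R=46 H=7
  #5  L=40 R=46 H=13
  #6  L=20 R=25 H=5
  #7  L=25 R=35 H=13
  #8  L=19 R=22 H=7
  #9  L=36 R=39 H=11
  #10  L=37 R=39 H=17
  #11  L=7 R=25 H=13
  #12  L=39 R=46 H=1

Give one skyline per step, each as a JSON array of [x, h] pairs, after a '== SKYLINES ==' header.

== SKYLINES ==
[[17,13],[23,0]]
[[17,20],[19,13],[23,0]]
[[17,20],[19,13],[23,5],[24,0]]
[[17,20],[19,13],[23,5],[24,0],[40,7],[46,0]]
[[17,20],[19,13],[23,5],[24,0],[40,13],[46,0]]
[[17,20],[19,13],[23,5],[25,0],[40,13],[46,0]]
[[17,20],[19,13],[23,5],[25,13],[35,0],[40,13],[46,0]]
[[17,20],[19,13],[23,5],[25,13],[35,0],[40,13],[46,0]]
[[17,20],[19,13],[23,5],[25,13],[35,0],[36,11],[39,0],[40,13],[46,0]]
[[17,20],[19,13],[23,5],[25,13],[35,0],[36,11],[37,17],[39,0],[40,13],[46,0]]
[[7,13],[17,20],[19,13],[35,0],[36,11],[37,17],[39,0],[40,13],[46,0]]
[[7,13],[17,20],[19,13],[35,0],[36,11],[37,17],[39,1],[40,13],[46,0]]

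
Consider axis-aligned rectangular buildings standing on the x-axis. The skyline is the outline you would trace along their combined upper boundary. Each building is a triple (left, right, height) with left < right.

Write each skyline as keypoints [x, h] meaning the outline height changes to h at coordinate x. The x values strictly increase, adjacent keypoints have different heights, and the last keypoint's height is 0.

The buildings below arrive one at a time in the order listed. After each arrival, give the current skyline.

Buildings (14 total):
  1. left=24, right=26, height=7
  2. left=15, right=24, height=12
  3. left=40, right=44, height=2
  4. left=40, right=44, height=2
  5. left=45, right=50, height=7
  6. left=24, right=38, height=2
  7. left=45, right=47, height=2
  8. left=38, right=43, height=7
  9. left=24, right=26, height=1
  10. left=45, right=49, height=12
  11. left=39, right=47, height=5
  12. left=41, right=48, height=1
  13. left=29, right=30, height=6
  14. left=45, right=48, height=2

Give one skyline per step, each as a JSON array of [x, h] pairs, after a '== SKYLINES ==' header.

== SKYLINES ==
[[24,7],[26,0]]
[[15,12],[24,7],[26,0]]
[[15,12],[24,7],[26,0],[40,2],[44,0]]
[[15,12],[24,7],[26,0],[40,2],[44,0]]
[[15,12],[24,7],[26,0],[40,2],[44,0],[45,7],[50,0]]
[[15,12],[24,7],[26,2],[38,0],[40,2],[44,0],[45,7],[50,0]]
[[15,12],[24,7],[26,2],[38,0],[40,2],[44,0],[45,7],[50,0]]
[[15,12],[24,7],[26,2],[38,7],[43,2],[44,0],[45,7],[50,0]]
[[15,12],[24,7],[26,2],[38,7],[43,2],[44,0],[45,7],[50,0]]
[[15,12],[24,7],[26,2],[38,7],[43,2],[44,0],[45,12],[49,7],[50,0]]
[[15,12],[24,7],[26,2],[38,7],[43,5],[45,12],[49,7],[50,0]]
[[15,12],[24,7],[26,2],[38,7],[43,5],[45,12],[49,7],[50,0]]
[[15,12],[24,7],[26,2],[29,6],[30,2],[38,7],[43,5],[45,12],[49,7],[50,0]]
[[15,12],[24,7],[26,2],[29,6],[30,2],[38,7],[43,5],[45,12],[49,7],[50,0]]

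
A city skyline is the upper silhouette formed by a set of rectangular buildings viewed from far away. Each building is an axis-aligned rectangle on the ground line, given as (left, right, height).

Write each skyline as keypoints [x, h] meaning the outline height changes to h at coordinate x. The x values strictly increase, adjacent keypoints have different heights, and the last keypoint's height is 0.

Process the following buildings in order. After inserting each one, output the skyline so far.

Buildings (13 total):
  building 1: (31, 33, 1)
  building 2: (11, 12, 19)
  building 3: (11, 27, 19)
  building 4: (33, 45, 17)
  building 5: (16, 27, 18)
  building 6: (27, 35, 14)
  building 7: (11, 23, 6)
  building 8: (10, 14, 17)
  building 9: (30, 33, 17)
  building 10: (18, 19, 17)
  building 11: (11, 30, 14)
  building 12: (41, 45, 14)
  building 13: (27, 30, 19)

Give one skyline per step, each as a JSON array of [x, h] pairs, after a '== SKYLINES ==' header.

== SKYLINES ==
[[31,1],[33,0]]
[[11,19],[12,0],[31,1],[33,0]]
[[11,19],[27,0],[31,1],[33,0]]
[[11,19],[27,0],[31,1],[33,17],[45,0]]
[[11,19],[27,0],[31,1],[33,17],[45,0]]
[[11,19],[27,14],[33,17],[45,0]]
[[11,19],[27,14],[33,17],[45,0]]
[[10,17],[11,19],[27,14],[33,17],[45,0]]
[[10,17],[11,19],[27,14],[30,17],[45,0]]
[[10,17],[11,19],[27,14],[30,17],[45,0]]
[[10,17],[11,19],[27,14],[30,17],[45,0]]
[[10,17],[11,19],[27,14],[30,17],[45,0]]
[[10,17],[11,19],[30,17],[45,0]]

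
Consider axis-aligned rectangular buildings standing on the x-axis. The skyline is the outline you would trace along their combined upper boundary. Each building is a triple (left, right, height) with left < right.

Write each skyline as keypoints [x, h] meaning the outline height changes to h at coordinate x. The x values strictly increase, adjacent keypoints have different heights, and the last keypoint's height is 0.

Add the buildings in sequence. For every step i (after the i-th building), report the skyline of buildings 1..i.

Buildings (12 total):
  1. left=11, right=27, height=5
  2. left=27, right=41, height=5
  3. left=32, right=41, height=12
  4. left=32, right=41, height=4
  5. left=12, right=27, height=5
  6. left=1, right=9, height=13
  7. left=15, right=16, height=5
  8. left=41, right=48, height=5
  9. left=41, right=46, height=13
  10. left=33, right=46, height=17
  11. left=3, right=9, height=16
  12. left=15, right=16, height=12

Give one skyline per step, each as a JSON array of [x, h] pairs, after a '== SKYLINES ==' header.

== SKYLINES ==
[[11,5],[27,0]]
[[11,5],[41,0]]
[[11,5],[32,12],[41,0]]
[[11,5],[32,12],[41,0]]
[[11,5],[32,12],[41,0]]
[[1,13],[9,0],[11,5],[32,12],[41,0]]
[[1,13],[9,0],[11,5],[32,12],[41,0]]
[[1,13],[9,0],[11,5],[32,12],[41,5],[48,0]]
[[1,13],[9,0],[11,5],[32,12],[41,13],[46,5],[48,0]]
[[1,13],[9,0],[11,5],[32,12],[33,17],[46,5],[48,0]]
[[1,13],[3,16],[9,0],[11,5],[32,12],[33,17],[46,5],[48,0]]
[[1,13],[3,16],[9,0],[11,5],[15,12],[16,5],[32,12],[33,17],[46,5],[48,0]]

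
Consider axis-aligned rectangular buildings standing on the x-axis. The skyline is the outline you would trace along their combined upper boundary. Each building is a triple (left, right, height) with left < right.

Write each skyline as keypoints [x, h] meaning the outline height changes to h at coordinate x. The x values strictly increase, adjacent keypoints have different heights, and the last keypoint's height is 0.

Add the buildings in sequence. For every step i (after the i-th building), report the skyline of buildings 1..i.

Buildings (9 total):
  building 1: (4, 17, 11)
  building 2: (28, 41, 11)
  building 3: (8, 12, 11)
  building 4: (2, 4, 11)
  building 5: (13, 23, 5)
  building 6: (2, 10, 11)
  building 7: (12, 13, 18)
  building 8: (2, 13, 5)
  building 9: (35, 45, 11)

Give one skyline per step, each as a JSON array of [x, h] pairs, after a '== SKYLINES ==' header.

== SKYLINES ==
[[4,11],[17,0]]
[[4,11],[17,0],[28,11],[41,0]]
[[4,11],[17,0],[28,11],[41,0]]
[[2,11],[17,0],[28,11],[41,0]]
[[2,11],[17,5],[23,0],[28,11],[41,0]]
[[2,11],[17,5],[23,0],[28,11],[41,0]]
[[2,11],[12,18],[13,11],[17,5],[23,0],[28,11],[41,0]]
[[2,11],[12,18],[13,11],[17,5],[23,0],[28,11],[41,0]]
[[2,11],[12,18],[13,11],[17,5],[23,0],[28,11],[45,0]]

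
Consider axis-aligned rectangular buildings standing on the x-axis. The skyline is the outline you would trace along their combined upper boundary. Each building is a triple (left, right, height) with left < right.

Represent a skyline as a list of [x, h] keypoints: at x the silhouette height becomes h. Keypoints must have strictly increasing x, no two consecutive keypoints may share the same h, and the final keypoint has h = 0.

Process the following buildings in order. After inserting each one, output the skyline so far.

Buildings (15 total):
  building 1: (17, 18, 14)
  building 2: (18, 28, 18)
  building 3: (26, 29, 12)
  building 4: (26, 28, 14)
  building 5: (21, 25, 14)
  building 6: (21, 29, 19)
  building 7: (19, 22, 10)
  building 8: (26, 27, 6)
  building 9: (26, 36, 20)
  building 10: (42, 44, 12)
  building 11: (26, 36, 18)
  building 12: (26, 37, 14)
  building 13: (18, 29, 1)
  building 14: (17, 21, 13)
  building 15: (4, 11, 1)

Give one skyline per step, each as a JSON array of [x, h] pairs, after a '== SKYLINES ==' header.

== SKYLINES ==
[[17,14],[18,0]]
[[17,14],[18,18],[28,0]]
[[17,14],[18,18],[28,12],[29,0]]
[[17,14],[18,18],[28,12],[29,0]]
[[17,14],[18,18],[28,12],[29,0]]
[[17,14],[18,18],[21,19],[29,0]]
[[17,14],[18,18],[21,19],[29,0]]
[[17,14],[18,18],[21,19],[29,0]]
[[17,14],[18,18],[21,19],[26,20],[36,0]]
[[17,14],[18,18],[21,19],[26,20],[36,0],[42,12],[44,0]]
[[17,14],[18,18],[21,19],[26,20],[36,0],[42,12],[44,0]]
[[17,14],[18,18],[21,19],[26,20],[36,14],[37,0],[42,12],[44,0]]
[[17,14],[18,18],[21,19],[26,20],[36,14],[37,0],[42,12],[44,0]]
[[17,14],[18,18],[21,19],[26,20],[36,14],[37,0],[42,12],[44,0]]
[[4,1],[11,0],[17,14],[18,18],[21,19],[26,20],[36,14],[37,0],[42,12],[44,0]]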